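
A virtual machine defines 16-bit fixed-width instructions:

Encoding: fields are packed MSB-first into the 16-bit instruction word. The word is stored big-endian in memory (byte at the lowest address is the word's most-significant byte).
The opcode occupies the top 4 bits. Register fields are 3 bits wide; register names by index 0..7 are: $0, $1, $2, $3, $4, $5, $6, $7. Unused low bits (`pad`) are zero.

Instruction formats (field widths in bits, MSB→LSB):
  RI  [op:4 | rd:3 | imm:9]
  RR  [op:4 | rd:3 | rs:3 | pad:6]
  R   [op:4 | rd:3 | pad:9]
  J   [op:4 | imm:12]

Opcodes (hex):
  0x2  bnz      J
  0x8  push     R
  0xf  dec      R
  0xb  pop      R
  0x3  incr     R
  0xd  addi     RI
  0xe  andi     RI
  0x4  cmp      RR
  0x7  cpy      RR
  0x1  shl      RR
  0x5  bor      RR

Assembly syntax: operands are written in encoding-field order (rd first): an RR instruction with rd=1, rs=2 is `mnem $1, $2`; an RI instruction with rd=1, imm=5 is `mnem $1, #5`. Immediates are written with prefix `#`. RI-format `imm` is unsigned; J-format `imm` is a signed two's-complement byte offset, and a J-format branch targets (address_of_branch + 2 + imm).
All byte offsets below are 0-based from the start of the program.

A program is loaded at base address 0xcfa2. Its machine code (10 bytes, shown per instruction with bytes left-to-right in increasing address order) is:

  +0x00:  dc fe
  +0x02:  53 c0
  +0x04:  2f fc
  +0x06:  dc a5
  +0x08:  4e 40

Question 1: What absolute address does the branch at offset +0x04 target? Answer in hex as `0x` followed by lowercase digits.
[04] 2f fc → 0x2ffc
  op=0x2ffc>>12=0x2 ⇒ bnz (J)
  imm: (w>>0)&0xfff=0xffc (s12→-4) → #-4
  target = base 0xcfa2 + off 0x04 + 2 + imm -4 = 0xcfa4

0xcfa4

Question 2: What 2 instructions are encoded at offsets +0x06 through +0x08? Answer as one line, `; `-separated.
addi $6, #165; cmp $7, $1

@+06  big-endian(dc a5) = 0xdca5
  opcode bits[15:12]=0xd: addi/RI
  rd: (w>>9)&0x7=0x6 → $6
  imm: (w>>0)&0x1ff=0xa5 → #165
@+08  big-endian(4e 40) = 0x4e40
  opcode bits[15:12]=0x4: cmp/RR
  rd: (w>>9)&0x7=0x7 → $7
  rs: (w>>6)&0x7=0x1 → $1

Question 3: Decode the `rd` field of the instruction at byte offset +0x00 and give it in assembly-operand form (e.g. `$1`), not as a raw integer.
@+00  big-endian(dc fe) = 0xdcfe
  op=0xdcfe>>12=0xd ⇒ addi (RI)
  rd: (w>>9)&0x7=0x6 → $6
  imm: (w>>0)&0x1ff=0xfe → #254

$6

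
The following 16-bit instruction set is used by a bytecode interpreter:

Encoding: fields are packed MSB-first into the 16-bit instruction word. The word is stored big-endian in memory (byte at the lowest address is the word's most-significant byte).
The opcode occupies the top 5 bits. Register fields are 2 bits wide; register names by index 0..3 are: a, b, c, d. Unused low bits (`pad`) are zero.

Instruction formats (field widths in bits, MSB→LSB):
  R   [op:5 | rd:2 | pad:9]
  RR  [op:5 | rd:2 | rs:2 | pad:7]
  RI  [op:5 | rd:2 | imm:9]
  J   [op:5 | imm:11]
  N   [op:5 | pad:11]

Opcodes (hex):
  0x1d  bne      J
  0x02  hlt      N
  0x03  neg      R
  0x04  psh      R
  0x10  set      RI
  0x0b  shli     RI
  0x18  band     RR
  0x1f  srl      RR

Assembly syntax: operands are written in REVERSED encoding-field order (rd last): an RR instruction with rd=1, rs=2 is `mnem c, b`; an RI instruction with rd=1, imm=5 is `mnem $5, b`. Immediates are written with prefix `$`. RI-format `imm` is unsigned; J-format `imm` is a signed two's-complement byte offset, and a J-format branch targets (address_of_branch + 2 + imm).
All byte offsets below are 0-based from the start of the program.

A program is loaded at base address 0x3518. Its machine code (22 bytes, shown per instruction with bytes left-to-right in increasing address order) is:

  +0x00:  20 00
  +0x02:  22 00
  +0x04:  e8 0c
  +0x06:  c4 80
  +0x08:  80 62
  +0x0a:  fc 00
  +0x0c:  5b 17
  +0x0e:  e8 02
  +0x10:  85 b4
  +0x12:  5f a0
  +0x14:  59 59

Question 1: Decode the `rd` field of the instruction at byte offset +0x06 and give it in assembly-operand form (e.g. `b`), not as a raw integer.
[06] c4 80 → 0xc480
  top 5b → 0x18 → band [RR]
  rd@[10:9]=0x2 ⇒ c
  rs@[8:7]=0x1 ⇒ b

c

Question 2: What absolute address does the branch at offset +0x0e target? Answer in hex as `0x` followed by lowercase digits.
0x352a

[0e] e8 02 → 0xe802
  opcode bits[15:11]=0x1d: bne/J
  imm: (w>>0)&0x7ff=0x2 → $2
  target = base 0x3518 + off 0x0e + 2 + imm 2 = 0x352a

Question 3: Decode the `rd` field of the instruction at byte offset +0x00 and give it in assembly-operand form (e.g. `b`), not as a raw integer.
off 0x00: read 20 00 as big → 0x2000
  top 5b → 0x4 → psh [R]
  [10:9] rd=0 = a

a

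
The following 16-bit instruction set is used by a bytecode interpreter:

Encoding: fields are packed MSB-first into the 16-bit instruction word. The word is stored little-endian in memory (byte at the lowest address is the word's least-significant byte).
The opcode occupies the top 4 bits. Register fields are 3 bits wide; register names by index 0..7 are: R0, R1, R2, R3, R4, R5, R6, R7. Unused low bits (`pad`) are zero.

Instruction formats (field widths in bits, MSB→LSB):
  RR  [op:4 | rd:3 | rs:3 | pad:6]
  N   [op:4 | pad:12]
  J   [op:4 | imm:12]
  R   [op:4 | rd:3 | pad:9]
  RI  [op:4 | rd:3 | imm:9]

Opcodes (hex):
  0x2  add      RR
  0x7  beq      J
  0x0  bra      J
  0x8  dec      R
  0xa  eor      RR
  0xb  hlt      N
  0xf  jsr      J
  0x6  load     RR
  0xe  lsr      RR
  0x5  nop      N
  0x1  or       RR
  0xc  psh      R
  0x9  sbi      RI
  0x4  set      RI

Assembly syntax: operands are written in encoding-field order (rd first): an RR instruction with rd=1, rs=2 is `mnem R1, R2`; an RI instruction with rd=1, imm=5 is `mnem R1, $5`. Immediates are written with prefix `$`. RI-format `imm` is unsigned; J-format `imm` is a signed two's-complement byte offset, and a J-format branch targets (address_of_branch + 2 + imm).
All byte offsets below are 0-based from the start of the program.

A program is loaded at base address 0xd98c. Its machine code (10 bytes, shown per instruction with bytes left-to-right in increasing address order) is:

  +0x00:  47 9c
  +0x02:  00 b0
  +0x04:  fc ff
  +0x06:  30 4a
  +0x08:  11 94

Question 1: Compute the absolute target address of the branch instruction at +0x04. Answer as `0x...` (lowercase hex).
0xd98e

@+04  little-endian(fc ff) = 0xfffc
  top 4b → 0xf → jsr [J]
  imm: (w>>0)&0xfff=0xffc (s12→-4) → $-4
  target = base 0xd98c + off 0x04 + 2 + imm -4 = 0xd98e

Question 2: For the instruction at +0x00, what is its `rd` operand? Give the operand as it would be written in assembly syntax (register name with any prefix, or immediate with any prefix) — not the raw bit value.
R6

+0x00: 47 9c ⇒ word 0x9c47 (little)
  opcode bits[15:12]=0x9: sbi/RI
  rd@[11:9]=0x6 ⇒ R6
  imm@[8:0]=0x47 ⇒ $71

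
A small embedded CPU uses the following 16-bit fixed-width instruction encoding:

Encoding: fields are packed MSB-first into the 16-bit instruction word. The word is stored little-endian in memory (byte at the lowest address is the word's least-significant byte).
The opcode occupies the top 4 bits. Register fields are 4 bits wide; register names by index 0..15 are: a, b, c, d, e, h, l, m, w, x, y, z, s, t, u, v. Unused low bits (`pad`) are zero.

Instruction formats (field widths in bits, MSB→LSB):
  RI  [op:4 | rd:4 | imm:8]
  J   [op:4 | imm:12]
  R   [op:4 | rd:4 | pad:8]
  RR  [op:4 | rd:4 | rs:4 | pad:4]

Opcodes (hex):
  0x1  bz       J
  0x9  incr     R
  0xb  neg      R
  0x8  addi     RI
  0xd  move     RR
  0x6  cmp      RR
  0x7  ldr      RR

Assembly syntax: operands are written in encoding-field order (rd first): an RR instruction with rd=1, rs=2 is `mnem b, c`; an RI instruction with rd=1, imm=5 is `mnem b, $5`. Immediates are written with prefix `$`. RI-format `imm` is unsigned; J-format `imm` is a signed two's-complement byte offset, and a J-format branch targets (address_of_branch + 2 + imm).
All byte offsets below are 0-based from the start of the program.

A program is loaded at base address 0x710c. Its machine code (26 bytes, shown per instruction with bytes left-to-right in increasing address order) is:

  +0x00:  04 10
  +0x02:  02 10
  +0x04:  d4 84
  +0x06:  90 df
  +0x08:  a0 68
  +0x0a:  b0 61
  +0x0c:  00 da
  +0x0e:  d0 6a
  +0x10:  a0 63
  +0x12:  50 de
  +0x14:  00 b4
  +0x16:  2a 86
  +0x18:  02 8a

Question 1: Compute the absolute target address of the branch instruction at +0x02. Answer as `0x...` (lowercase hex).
0x7112

off 0x02: read 02 10 as little → 0x1002
  op=0x1002>>12=0x1 ⇒ bz (J)
  imm: (w>>0)&0xfff=0x2 → $2
  target = base 0x710c + off 0x02 + 2 + imm 2 = 0x7112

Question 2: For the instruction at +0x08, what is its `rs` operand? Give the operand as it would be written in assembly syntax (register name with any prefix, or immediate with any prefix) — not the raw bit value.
y

+0x08: a0 68 ⇒ word 0x68a0 (little)
  opcode bits[15:12]=0x6: cmp/RR
  rd: (w>>8)&0xf=0x8 → w
  rs: (w>>4)&0xf=0xa → y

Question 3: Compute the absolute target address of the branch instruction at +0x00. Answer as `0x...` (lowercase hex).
0x7112

+0x00: 04 10 ⇒ word 0x1004 (little)
  op=0x1004>>12=0x1 ⇒ bz (J)
  [11:0] imm=4 = $4
  target = base 0x710c + off 0x00 + 2 + imm 4 = 0x7112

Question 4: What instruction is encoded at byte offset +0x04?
addi e, $212

@+04  little-endian(d4 84) = 0x84d4
  top 4b → 0x8 → addi [RI]
  [11:8] rd=4 = e
  [7:0] imm=212 = $212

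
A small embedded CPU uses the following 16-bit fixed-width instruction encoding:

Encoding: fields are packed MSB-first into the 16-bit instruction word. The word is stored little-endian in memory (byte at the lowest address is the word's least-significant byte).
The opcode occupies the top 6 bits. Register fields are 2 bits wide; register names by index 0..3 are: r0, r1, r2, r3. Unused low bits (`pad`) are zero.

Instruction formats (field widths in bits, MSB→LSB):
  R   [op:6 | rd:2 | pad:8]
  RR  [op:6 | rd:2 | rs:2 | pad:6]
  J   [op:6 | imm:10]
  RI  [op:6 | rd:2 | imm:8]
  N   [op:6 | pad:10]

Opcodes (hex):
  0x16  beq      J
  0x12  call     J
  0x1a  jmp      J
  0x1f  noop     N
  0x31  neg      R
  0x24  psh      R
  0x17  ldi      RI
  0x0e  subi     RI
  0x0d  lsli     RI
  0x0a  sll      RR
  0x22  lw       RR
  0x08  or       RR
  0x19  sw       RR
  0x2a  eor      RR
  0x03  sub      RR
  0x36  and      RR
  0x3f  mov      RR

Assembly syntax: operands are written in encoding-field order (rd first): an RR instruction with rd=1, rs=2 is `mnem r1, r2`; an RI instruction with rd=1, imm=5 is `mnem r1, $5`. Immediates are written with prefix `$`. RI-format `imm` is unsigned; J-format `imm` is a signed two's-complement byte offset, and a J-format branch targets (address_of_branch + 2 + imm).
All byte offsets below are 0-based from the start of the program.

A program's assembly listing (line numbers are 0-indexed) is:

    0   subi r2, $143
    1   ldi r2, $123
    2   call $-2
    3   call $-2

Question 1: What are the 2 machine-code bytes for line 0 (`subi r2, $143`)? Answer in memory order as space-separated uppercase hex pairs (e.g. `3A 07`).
8F 3A

L0: subi op=0xe:6|rd=2:2|imm=143:8 ⇒ 0x3a8f ⇒ little 8f 3a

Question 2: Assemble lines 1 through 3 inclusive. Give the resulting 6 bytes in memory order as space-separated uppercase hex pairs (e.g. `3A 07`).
7B 5E FE 4B FE 4B

1. ldi fields op=0x17:6|rd=2:2|imm=123:8 → word 5e7bh → 7b 5e
2. call fields op=0x12:6|imm=-2:10 → word 4bfeh → fe 4b
3. call fields op=0x12:6|imm=-2:10 → word 4bfeh → fe 4b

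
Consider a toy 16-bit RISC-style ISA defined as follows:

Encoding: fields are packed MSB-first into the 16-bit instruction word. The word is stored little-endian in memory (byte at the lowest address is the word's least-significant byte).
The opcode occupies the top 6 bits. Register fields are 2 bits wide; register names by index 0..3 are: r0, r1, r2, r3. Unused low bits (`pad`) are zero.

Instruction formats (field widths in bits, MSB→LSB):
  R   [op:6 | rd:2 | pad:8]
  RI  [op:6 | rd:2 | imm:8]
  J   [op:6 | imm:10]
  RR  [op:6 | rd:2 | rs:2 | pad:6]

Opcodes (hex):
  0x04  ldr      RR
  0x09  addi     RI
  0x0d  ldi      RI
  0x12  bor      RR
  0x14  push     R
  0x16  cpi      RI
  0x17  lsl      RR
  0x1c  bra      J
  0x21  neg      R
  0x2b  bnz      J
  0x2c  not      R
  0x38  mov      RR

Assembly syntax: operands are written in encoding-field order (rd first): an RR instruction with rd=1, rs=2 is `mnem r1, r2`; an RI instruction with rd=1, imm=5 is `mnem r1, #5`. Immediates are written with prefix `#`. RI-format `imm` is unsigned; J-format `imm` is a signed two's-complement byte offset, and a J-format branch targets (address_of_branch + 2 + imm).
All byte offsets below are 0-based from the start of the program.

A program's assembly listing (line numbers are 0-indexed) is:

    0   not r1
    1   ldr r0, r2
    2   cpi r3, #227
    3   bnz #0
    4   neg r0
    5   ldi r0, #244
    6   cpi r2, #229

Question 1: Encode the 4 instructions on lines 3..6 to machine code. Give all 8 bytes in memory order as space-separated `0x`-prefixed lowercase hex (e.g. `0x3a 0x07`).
0x00 0xac 0x00 0x84 0xf4 0x34 0xe5 0x5a

3. bnz fields op=0x2b:6|imm=0:10 → word ac00h → 00 ac
4. neg fields op=0x21:6|rd=0:2|pad=0:8 → word 8400h → 00 84
5. ldi fields op=0xd:6|rd=0:2|imm=244:8 → word 34f4h → f4 34
6. cpi fields op=0x16:6|rd=2:2|imm=229:8 → word 5ae5h → e5 5a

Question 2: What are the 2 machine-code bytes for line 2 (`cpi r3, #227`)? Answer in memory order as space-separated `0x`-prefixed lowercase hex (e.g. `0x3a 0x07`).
0xe3 0x5b

line 2 (cpi): pack op=0x16:6|rd=3:2|imm=227:8 = 0x5be3; little→ e3 5b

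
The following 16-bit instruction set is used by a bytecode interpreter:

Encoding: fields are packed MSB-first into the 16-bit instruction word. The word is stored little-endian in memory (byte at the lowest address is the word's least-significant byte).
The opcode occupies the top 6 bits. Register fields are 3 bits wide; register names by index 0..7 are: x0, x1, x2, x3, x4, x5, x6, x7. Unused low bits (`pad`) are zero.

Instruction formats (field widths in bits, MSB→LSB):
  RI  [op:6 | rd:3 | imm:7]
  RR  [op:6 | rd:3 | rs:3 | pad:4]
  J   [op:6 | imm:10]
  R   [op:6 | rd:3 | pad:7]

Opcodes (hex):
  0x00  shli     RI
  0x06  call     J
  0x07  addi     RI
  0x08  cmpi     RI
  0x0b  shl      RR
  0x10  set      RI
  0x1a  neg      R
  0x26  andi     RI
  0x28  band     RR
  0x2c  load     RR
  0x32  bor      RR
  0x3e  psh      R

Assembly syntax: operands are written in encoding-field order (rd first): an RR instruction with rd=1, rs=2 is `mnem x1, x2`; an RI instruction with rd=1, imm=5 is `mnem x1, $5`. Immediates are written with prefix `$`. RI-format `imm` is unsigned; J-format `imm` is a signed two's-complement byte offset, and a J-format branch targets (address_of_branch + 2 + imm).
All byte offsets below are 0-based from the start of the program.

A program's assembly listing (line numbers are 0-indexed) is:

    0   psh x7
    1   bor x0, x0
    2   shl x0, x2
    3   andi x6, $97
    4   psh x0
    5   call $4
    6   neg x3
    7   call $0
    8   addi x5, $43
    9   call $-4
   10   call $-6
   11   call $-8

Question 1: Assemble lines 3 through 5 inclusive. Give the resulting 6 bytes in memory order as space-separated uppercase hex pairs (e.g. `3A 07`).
line 3 (andi): pack op=0x26:6|rd=6:3|imm=97:7 = 0x9b61; little→ 61 9b
line 4 (psh): pack op=0x3e:6|rd=0:3|pad=0:7 = 0xf800; little→ 00 f8
line 5 (call): pack op=0x6:6|imm=4:10 = 0x1804; little→ 04 18

61 9B 00 F8 04 18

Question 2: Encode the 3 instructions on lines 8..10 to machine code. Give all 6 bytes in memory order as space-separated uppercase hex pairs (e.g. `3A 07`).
AB 1E FC 1B FA 1B

8. addi fields op=0x7:6|rd=5:3|imm=43:7 → word 1eabh → ab 1e
9. call fields op=0x6:6|imm=-4:10 → word 1bfch → fc 1b
10. call fields op=0x6:6|imm=-6:10 → word 1bfah → fa 1b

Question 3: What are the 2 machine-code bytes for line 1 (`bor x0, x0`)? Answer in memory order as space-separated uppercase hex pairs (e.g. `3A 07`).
00 C8

1. bor fields op=0x32:6|rd=0:3|rs=0:3|pad=0:4 → word c800h → 00 c8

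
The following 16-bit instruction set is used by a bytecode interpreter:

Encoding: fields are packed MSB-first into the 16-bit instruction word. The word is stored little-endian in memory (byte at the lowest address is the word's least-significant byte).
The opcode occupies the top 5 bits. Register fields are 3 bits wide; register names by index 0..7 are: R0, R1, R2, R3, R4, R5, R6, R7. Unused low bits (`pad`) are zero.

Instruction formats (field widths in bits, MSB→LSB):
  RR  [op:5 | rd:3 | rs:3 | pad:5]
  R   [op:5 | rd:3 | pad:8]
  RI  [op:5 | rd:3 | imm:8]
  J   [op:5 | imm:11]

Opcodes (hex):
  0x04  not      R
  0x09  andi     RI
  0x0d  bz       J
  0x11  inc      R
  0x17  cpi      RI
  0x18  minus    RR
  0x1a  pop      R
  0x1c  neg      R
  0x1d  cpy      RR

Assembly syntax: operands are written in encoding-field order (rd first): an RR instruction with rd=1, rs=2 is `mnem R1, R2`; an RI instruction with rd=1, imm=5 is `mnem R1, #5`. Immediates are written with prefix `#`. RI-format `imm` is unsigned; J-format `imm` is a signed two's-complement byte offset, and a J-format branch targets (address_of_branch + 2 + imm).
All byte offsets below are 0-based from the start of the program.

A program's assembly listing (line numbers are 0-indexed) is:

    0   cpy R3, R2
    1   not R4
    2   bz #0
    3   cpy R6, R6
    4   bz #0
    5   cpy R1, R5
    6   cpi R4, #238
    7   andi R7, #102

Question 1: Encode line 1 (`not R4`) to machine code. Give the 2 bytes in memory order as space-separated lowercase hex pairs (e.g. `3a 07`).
line 1 (not): pack op=0x4:5|rd=4:3|pad=0:8 = 0x2400; little→ 00 24

00 24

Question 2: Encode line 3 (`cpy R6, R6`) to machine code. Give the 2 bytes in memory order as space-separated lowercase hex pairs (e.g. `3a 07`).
L3: cpy op=0x1d:5|rd=6:3|rs=6:3|pad=0:5 ⇒ 0xeec0 ⇒ little c0 ee

c0 ee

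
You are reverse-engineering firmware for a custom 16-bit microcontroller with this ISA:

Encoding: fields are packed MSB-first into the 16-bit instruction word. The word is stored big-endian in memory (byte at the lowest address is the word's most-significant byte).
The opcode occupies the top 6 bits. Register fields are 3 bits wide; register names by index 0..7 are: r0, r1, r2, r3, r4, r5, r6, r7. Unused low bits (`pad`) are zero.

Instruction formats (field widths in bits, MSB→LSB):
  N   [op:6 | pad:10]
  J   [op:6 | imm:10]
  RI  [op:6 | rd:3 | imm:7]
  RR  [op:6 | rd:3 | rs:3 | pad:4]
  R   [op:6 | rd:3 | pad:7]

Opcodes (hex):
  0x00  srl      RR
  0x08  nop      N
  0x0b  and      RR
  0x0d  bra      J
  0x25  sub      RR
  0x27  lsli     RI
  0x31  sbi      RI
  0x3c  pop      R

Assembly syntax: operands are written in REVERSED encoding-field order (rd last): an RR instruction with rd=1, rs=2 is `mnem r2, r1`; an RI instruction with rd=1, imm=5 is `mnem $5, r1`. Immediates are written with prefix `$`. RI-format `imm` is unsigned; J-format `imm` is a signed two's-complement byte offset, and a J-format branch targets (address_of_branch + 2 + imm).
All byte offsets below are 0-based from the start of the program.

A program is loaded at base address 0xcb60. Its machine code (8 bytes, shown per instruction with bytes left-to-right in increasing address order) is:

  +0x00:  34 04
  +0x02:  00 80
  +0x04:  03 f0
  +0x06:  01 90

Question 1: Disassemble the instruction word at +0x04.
srl r7, r7

off 0x04: read 03 f0 as big → 0x03f0
  op=0x03f0>>10=0x0 ⇒ srl (RR)
  rd@[9:7]=0x7 ⇒ r7
  rs@[6:4]=0x7 ⇒ r7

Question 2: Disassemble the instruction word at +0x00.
@+00  big-endian(34 04) = 0x3404
  op=0x3404>>10=0xd ⇒ bra (J)
  imm: (w>>0)&0x3ff=0x4 → $4

bra $4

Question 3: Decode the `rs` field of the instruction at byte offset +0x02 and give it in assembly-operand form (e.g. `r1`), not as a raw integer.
@+02  big-endian(00 80) = 0x0080
  top 6b → 0x0 → srl [RR]
  [9:7] rd=1 = r1
  [6:4] rs=0 = r0

r0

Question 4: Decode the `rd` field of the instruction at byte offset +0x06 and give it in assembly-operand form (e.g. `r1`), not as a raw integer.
r3

+0x06: 01 90 ⇒ word 0x0190 (big)
  top 6b → 0x0 → srl [RR]
  rd@[9:7]=0x3 ⇒ r3
  rs@[6:4]=0x1 ⇒ r1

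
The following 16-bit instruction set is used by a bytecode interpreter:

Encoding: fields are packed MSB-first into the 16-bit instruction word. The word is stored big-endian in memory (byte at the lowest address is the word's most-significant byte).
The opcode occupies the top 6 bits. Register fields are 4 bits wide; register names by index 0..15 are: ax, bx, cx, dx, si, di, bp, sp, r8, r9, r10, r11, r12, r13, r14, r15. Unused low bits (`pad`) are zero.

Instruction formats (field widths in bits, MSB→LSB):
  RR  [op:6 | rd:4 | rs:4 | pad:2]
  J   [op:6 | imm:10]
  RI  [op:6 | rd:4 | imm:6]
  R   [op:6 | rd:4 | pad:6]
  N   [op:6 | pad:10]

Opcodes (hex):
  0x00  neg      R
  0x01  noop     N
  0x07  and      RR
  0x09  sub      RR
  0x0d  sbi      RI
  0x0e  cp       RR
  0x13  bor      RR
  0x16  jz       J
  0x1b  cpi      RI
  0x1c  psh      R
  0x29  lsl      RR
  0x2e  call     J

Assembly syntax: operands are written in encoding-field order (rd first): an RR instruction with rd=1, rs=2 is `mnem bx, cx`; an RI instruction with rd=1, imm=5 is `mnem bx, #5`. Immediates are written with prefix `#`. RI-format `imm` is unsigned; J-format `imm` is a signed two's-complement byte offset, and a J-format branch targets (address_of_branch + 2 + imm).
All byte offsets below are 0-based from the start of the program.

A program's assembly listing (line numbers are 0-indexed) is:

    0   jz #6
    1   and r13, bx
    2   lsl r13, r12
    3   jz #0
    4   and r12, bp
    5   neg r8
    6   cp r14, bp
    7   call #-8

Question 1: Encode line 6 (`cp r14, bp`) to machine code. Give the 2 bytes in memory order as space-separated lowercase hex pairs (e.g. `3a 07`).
L6: cp op=0xe:6|rd=14:4|rs=6:4|pad=0:2 ⇒ 0x3b98 ⇒ big 3b 98

3b 98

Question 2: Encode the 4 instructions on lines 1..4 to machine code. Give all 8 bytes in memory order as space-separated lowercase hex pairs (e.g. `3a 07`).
line 1 (and): pack op=0x7:6|rd=13:4|rs=1:4|pad=0:2 = 0x1f44; big→ 1f 44
line 2 (lsl): pack op=0x29:6|rd=13:4|rs=12:4|pad=0:2 = 0xa770; big→ a7 70
line 3 (jz): pack op=0x16:6|imm=0:10 = 0x5800; big→ 58 00
line 4 (and): pack op=0x7:6|rd=12:4|rs=6:4|pad=0:2 = 0x1f18; big→ 1f 18

1f 44 a7 70 58 00 1f 18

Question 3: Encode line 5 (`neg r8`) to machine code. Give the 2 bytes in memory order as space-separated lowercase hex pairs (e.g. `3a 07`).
5. neg fields op=0x0:6|rd=8:4|pad=0:6 → word 0200h → 02 00

02 00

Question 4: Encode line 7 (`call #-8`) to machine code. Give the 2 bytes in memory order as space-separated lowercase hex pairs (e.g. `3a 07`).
7. call fields op=0x2e:6|imm=-8:10 → word bbf8h → bb f8

bb f8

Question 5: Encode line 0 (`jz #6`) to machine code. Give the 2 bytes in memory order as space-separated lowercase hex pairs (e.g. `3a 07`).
L0: jz op=0x16:6|imm=6:10 ⇒ 0x5806 ⇒ big 58 06

58 06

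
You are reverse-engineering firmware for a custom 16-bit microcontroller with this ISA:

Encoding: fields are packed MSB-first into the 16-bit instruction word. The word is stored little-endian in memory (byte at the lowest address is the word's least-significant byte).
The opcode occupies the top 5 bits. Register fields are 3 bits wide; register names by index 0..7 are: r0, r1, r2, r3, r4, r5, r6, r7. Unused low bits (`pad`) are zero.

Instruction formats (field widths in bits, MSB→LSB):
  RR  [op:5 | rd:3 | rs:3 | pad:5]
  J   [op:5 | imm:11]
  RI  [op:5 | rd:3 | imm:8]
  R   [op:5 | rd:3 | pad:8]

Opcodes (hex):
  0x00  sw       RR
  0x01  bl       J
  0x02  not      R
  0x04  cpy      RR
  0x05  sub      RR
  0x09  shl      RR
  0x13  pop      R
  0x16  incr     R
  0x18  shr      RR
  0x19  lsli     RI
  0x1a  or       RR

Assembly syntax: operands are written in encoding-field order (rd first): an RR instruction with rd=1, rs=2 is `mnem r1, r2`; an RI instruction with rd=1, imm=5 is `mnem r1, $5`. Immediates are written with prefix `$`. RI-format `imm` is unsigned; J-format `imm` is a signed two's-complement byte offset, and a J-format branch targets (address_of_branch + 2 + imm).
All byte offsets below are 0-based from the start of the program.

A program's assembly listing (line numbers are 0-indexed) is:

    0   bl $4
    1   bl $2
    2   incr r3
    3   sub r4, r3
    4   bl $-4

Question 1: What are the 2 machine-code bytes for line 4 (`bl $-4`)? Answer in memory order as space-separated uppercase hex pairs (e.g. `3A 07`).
L4: bl op=0x1:5|imm=-4:11 ⇒ 0x0ffc ⇒ little fc 0f

FC 0F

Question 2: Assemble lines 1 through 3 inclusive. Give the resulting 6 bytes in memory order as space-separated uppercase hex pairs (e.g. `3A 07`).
02 08 00 B3 60 2C

L1: bl op=0x1:5|imm=2:11 ⇒ 0x0802 ⇒ little 02 08
L2: incr op=0x16:5|rd=3:3|pad=0:8 ⇒ 0xb300 ⇒ little 00 b3
L3: sub op=0x5:5|rd=4:3|rs=3:3|pad=0:5 ⇒ 0x2c60 ⇒ little 60 2c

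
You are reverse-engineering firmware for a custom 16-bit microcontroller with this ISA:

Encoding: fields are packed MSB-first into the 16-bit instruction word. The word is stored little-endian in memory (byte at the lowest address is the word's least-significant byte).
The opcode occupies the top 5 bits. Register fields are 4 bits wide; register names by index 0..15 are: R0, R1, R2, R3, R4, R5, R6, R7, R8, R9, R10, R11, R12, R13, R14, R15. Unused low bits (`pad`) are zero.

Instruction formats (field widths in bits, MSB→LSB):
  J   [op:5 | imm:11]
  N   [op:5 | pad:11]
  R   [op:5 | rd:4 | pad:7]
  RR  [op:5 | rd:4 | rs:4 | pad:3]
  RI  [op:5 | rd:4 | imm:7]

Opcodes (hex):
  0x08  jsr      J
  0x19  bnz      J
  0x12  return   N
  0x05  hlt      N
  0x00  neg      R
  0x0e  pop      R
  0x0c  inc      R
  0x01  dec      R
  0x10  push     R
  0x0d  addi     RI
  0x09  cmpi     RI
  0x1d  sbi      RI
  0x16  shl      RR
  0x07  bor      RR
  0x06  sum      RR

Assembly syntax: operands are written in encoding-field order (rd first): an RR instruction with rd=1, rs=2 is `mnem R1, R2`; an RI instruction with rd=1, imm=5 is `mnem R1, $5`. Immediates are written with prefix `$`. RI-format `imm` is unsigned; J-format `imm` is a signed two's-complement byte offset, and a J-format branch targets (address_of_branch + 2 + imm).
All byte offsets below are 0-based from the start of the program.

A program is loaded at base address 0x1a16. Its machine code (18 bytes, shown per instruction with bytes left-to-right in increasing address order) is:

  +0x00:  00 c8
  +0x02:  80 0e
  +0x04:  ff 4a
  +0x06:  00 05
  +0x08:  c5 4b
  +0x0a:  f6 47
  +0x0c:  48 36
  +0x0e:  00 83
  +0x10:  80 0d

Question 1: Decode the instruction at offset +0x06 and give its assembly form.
@+06  little-endian(00 05) = 0x0500
  op=0x0500>>11=0x0 ⇒ neg (R)
  rd: (w>>7)&0xf=0xa → R10

neg R10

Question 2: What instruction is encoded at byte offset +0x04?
off 0x04: read ff 4a as little → 0x4aff
  opcode bits[15:11]=0x9: cmpi/RI
  rd: (w>>7)&0xf=0x5 → R5
  imm: (w>>0)&0x7f=0x7f → $127

cmpi R5, $127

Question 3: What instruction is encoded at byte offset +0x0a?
jsr $-10

+0x0a: f6 47 ⇒ word 0x47f6 (little)
  op=0x47f6>>11=0x8 ⇒ jsr (J)
  [10:0] imm=2038 (s11→-10) = $-10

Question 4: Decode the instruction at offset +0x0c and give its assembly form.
[0c] 48 36 → 0x3648
  opcode bits[15:11]=0x6: sum/RR
  rd: (w>>7)&0xf=0xc → R12
  rs: (w>>3)&0xf=0x9 → R9

sum R12, R9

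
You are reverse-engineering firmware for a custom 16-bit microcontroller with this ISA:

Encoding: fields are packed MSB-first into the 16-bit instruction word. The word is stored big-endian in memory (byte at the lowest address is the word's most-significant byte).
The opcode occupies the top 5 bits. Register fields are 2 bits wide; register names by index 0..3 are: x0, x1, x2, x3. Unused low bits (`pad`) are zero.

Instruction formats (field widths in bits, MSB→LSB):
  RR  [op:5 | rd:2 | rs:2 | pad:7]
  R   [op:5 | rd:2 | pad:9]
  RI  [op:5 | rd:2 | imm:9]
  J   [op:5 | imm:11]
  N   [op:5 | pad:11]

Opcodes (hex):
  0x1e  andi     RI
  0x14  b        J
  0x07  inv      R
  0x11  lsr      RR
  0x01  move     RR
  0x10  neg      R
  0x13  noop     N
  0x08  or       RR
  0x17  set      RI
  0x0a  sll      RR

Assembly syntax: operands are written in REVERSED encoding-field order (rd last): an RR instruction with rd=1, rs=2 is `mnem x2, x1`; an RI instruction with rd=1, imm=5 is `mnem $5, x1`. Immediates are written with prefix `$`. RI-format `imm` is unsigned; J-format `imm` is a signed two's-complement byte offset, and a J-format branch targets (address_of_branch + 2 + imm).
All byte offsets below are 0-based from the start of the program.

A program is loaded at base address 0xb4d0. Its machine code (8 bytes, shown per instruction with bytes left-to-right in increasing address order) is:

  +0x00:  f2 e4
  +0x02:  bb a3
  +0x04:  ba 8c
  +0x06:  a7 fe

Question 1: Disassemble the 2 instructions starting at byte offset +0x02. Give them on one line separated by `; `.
[02] bb a3 → 0xbba3
  op=0xbba3>>11=0x17 ⇒ set (RI)
  rd: (w>>9)&0x3=0x1 → x1
  imm: (w>>0)&0x1ff=0x1a3 → $419
[04] ba 8c → 0xba8c
  op=0xba8c>>11=0x17 ⇒ set (RI)
  rd: (w>>9)&0x3=0x1 → x1
  imm: (w>>0)&0x1ff=0x8c → $140

set $419, x1; set $140, x1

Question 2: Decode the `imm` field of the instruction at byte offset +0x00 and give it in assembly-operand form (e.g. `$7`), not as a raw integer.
$228

+0x00: f2 e4 ⇒ word 0xf2e4 (big)
  opcode bits[15:11]=0x1e: andi/RI
  rd@[10:9]=0x1 ⇒ x1
  imm@[8:0]=0xe4 ⇒ $228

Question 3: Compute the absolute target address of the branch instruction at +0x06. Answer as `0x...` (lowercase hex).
0xb4d6

+0x06: a7 fe ⇒ word 0xa7fe (big)
  opcode bits[15:11]=0x14: b/J
  imm@[10:0]=0x7fe (s11→-2) ⇒ $-2
  target = base 0xb4d0 + off 0x06 + 2 + imm -2 = 0xb4d6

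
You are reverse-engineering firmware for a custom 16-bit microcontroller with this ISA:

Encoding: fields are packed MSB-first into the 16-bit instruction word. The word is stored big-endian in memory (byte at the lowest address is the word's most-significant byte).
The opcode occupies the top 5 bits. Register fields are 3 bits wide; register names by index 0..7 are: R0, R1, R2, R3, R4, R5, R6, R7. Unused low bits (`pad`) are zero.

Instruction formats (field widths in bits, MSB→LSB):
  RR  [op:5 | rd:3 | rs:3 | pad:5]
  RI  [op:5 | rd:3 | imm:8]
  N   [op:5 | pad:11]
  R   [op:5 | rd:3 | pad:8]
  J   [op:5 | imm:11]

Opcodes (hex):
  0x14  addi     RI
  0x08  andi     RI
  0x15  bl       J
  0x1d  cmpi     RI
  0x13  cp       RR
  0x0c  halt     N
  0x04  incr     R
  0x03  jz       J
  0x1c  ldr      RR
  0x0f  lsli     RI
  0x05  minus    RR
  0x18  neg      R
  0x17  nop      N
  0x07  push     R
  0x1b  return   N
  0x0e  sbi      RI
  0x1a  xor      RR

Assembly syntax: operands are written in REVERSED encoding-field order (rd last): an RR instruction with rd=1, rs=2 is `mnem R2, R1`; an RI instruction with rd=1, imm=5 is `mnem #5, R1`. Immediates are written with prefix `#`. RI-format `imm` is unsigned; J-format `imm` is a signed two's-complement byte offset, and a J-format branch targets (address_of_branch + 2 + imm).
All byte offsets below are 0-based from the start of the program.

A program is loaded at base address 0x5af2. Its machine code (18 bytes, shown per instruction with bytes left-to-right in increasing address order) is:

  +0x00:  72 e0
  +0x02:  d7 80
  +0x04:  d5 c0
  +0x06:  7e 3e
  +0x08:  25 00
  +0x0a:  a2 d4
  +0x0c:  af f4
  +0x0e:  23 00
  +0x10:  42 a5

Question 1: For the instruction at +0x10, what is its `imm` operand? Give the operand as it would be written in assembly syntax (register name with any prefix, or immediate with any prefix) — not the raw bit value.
@+10  big-endian(42 a5) = 0x42a5
  op=0x42a5>>11=0x8 ⇒ andi (RI)
  rd@[10:8]=0x2 ⇒ R2
  imm@[7:0]=0xa5 ⇒ #165

#165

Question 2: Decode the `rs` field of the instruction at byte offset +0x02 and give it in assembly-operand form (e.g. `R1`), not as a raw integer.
off 0x02: read d7 80 as big → 0xd780
  opcode bits[15:11]=0x1a: xor/RR
  rd@[10:8]=0x7 ⇒ R7
  rs@[7:5]=0x4 ⇒ R4

R4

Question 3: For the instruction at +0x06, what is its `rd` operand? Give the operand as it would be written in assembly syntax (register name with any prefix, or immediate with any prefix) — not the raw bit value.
[06] 7e 3e → 0x7e3e
  top 5b → 0xf → lsli [RI]
  rd@[10:8]=0x6 ⇒ R6
  imm@[7:0]=0x3e ⇒ #62

R6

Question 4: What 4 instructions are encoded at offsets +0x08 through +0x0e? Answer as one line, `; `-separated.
incr R5; addi #212, R2; bl #-12; incr R3

off 0x08: read 25 00 as big → 0x2500
  op=0x2500>>11=0x4 ⇒ incr (R)
  [10:8] rd=5 = R5
off 0x0a: read a2 d4 as big → 0xa2d4
  op=0xa2d4>>11=0x14 ⇒ addi (RI)
  [10:8] rd=2 = R2
  [7:0] imm=212 = #212
off 0x0c: read af f4 as big → 0xaff4
  op=0xaff4>>11=0x15 ⇒ bl (J)
  [10:0] imm=2036 (s11→-12) = #-12
off 0x0e: read 23 00 as big → 0x2300
  op=0x2300>>11=0x4 ⇒ incr (R)
  [10:8] rd=3 = R3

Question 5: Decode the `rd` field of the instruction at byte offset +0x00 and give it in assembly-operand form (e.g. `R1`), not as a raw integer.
R2

+0x00: 72 e0 ⇒ word 0x72e0 (big)
  opcode bits[15:11]=0xe: sbi/RI
  [10:8] rd=2 = R2
  [7:0] imm=224 = #224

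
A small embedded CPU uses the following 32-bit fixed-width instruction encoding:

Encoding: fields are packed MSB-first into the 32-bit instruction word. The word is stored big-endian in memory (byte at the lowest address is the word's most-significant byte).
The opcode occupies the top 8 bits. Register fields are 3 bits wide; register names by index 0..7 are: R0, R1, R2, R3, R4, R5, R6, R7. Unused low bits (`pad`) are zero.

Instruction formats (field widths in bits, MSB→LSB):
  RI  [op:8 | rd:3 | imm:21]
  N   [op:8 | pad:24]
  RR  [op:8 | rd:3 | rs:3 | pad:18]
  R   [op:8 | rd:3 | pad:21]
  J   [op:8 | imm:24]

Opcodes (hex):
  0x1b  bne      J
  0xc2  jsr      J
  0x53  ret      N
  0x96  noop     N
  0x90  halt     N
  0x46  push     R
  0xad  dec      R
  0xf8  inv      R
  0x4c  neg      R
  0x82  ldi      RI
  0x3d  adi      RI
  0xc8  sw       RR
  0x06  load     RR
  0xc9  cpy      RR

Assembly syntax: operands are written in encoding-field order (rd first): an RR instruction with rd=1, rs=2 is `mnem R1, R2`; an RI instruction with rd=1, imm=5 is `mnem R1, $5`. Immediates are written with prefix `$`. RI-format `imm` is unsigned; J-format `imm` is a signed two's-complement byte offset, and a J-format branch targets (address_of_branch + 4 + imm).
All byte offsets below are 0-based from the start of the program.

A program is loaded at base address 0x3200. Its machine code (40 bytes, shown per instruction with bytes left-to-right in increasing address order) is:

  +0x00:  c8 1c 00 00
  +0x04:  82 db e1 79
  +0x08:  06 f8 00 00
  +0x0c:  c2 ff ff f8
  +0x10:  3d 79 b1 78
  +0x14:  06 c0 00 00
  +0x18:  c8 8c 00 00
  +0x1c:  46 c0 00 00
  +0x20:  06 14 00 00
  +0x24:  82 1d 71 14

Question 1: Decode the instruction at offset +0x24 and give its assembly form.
ldi R0, $1929492

off 0x24: read 82 1d 71 14 as big → 0x821d7114
  opcode bits[31:24]=0x82: ldi/RI
  rd@[23:21]=0x0 ⇒ R0
  imm@[20:0]=0x1d7114 ⇒ $1929492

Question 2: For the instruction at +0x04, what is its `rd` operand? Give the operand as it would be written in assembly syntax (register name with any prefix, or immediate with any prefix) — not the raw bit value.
R6

+0x04: 82 db e1 79 ⇒ word 0x82dbe179 (big)
  op=0x82dbe179>>24=0x82 ⇒ ldi (RI)
  rd@[23:21]=0x6 ⇒ R6
  imm@[20:0]=0x1be179 ⇒ $1827193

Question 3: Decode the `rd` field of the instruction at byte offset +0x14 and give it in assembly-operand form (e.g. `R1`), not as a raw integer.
R6

@+14  big-endian(06 c0 00 00) = 0x06c00000
  opcode bits[31:24]=0x6: load/RR
  [23:21] rd=6 = R6
  [20:18] rs=0 = R0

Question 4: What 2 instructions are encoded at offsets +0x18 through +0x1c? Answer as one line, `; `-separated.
sw R4, R3; push R6

[18] c8 8c 00 00 → 0xc88c0000
  top 8b → 0xc8 → sw [RR]
  rd: (w>>21)&0x7=0x4 → R4
  rs: (w>>18)&0x7=0x3 → R3
[1c] 46 c0 00 00 → 0x46c00000
  top 8b → 0x46 → push [R]
  rd: (w>>21)&0x7=0x6 → R6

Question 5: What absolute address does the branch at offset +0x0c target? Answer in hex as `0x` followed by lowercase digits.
0x3208

off 0x0c: read c2 ff ff f8 as big → 0xc2fffff8
  op=0xc2fffff8>>24=0xc2 ⇒ jsr (J)
  imm: (w>>0)&0xffffff=0xfffff8 (s24→-8) → $-8
  target = base 0x3200 + off 0x0c + 4 + imm -8 = 0x3208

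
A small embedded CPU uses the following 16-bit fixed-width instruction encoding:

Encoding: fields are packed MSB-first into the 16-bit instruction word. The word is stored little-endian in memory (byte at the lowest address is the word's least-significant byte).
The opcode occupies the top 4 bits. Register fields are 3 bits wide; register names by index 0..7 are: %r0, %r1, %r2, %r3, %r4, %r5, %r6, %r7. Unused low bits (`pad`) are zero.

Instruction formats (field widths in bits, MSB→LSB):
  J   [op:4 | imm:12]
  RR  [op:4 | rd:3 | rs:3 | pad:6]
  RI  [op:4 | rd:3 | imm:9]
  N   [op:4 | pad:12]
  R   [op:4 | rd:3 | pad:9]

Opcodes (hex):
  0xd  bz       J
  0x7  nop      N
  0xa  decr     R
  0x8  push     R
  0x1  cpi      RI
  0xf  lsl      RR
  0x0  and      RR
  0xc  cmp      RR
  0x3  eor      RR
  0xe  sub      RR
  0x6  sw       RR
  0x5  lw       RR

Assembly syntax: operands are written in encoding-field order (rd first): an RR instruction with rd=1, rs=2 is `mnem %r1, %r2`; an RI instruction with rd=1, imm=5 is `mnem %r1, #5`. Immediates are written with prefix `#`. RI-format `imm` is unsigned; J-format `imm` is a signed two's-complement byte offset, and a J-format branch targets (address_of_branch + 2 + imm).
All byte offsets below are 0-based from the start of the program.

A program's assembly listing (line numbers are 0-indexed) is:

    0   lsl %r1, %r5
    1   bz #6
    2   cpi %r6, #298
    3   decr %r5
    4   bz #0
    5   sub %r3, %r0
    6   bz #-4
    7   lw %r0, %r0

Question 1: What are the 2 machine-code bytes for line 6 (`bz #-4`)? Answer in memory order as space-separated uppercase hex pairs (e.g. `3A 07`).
line 6 (bz): pack op=0xd:4|imm=-4:12 = 0xdffc; little→ fc df

FC DF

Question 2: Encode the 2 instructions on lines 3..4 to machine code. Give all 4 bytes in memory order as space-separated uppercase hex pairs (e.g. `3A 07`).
00 AA 00 D0

L3: decr op=0xa:4|rd=5:3|pad=0:9 ⇒ 0xaa00 ⇒ little 00 aa
L4: bz op=0xd:4|imm=0:12 ⇒ 0xd000 ⇒ little 00 d0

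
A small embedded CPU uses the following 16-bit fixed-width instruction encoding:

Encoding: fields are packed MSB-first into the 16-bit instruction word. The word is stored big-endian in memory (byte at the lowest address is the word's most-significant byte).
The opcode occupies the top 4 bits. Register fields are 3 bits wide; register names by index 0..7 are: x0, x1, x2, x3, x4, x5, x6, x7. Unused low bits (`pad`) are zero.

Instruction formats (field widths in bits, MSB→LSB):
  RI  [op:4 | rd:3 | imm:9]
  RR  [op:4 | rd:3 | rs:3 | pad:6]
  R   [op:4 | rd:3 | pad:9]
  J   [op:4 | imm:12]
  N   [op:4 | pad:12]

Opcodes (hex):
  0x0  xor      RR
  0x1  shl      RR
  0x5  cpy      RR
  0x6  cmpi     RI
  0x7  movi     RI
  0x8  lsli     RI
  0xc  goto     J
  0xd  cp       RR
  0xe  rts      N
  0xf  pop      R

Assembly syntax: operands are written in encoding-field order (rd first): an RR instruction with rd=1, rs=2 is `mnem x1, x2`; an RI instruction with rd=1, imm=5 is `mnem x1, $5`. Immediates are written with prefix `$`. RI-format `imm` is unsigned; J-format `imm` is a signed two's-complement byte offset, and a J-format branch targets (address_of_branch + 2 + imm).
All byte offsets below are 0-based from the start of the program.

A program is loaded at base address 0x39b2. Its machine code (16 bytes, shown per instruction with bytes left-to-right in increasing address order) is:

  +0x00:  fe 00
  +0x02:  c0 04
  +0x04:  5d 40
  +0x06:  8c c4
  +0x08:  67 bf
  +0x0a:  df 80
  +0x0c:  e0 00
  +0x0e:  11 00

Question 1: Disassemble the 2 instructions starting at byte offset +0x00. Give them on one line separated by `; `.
off 0x00: read fe 00 as big → 0xfe00
  op=0xfe00>>12=0xf ⇒ pop (R)
  rd: (w>>9)&0x7=0x7 → x7
off 0x02: read c0 04 as big → 0xc004
  op=0xc004>>12=0xc ⇒ goto (J)
  imm: (w>>0)&0xfff=0x4 → $4

pop x7; goto $4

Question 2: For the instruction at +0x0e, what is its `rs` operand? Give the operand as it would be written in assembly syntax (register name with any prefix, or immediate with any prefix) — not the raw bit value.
x4

[0e] 11 00 → 0x1100
  top 4b → 0x1 → shl [RR]
  [11:9] rd=0 = x0
  [8:6] rs=4 = x4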